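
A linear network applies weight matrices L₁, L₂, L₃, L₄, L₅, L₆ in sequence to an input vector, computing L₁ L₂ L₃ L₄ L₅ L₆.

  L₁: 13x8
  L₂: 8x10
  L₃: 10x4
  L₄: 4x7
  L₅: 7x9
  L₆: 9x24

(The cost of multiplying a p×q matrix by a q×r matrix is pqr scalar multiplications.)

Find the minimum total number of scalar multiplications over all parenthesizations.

Adjacent pairs: L₁L₂ = 13·8·10 = 1040; L₂L₃ = 8·10·4 = 320; L₃L₄ = 10·4·7 = 280; L₄L₅ = 4·7·9 = 252; L₅L₆ = 7·9·24 = 1512.
Length 3: L₁..L₃: k=1: 0+320+13·8·4=736; k=2: 1040+0+13·10·4=1560 → min 736 | L₂..L₄: k=2: 0+280+8·10·7=840; k=3: 320+0+8·4·7=544 → min 544 | L₃..L₅: k=3: 0+252+10·4·9=612; k=4: 280+0+10·7·9=910 → min 612 | L₄..L₆: k=4: 0+1512+4·7·24=2184; k=5: 252+0+4·9·24=1116 → min 1116.
Length 4: L₁..L₄: k=1: 0+544+13·8·7=1272; k=2: 1040+280+13·10·7=2230; k=3: 736+0+13·4·7=1100 → min 1100 | L₂..L₅: k=2: 0+612+8·10·9=1332; k=3: 320+252+8·4·9=860; k=4: 544+0+8·7·9=1048 → min 860 | L₃..L₆: k=3: 0+1116+10·4·24=2076; k=4: 280+1512+10·7·24=3472; k=5: 612+0+10·9·24=2772 → min 2076.
Length 5: L₁..L₅: k=1: 0+860+13·8·9=1796; k=2: 1040+612+13·10·9=2822; k=3: 736+252+13·4·9=1456; k=4: 1100+0+13·7·9=1919 → min 1456 | L₂..L₆: k=2: 0+2076+8·10·24=3996; k=3: 320+1116+8·4·24=2204; k=4: 544+1512+8·7·24=3400; k=5: 860+0+8·9·24=2588 → min 2204.
Length 6: L₁..L₆: k=1: 0+2204+13·8·24=4700; k=2: 1040+2076+13·10·24=6236; k=3: 736+1116+13·4·24=3100; k=4: 1100+1512+13·7·24=4796; k=5: 1456+0+13·9·24=4264 → min 3100.
Optimal order: ((L₁ (L₂ L₃)) ((L₄ L₅) L₆)) with cost 3100.

3100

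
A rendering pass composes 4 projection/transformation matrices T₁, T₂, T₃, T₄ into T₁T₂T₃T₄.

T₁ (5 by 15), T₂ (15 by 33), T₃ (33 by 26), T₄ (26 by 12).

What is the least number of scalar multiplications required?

Adjacent pairs: T₁T₂ = 5·15·33 = 2475; T₂T₃ = 15·33·26 = 12870; T₃T₄ = 33·26·12 = 10296.
Length 3: T₁..T₃: k=1: 0+12870+5·15·26=14820; k=2: 2475+0+5·33·26=6765 → min 6765 | T₂..T₄: k=2: 0+10296+15·33·12=16236; k=3: 12870+0+15·26·12=17550 → min 16236.
Length 4: T₁..T₄: k=1: 0+16236+5·15·12=17136; k=2: 2475+10296+5·33·12=14751; k=3: 6765+0+5·26·12=8325 → min 8325.
Optimal order: (((T₁T₂)T₃)T₄) with cost 8325.

8325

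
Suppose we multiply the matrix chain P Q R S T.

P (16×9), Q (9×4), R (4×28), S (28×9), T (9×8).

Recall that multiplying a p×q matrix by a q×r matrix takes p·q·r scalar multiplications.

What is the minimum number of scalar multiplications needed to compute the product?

2384

Adjacent pairs: PQ = 16·9·4 = 576; QR = 9·4·28 = 1008; RS = 4·28·9 = 1008; ST = 28·9·8 = 2016.
Length 3: P..R: k=1: 0+1008+16·9·28=5040; k=2: 576+0+16·4·28=2368 → min 2368 | Q..S: k=2: 0+1008+9·4·9=1332; k=3: 1008+0+9·28·9=3276 → min 1332 | R..T: k=3: 0+2016+4·28·8=2912; k=4: 1008+0+4·9·8=1296 → min 1296.
Length 4: P..S: k=1: 0+1332+16·9·9=2628; k=2: 576+1008+16·4·9=2160; k=3: 2368+0+16·28·9=6400 → min 2160 | Q..T: k=2: 0+1296+9·4·8=1584; k=3: 1008+2016+9·28·8=5040; k=4: 1332+0+9·9·8=1980 → min 1584.
Length 5: P..T: k=1: 0+1584+16·9·8=2736; k=2: 576+1296+16·4·8=2384; k=3: 2368+2016+16·28·8=7968; k=4: 2160+0+16·9·8=3312 → min 2384.
Optimal order: ((P Q) ((R S) T)) with cost 2384.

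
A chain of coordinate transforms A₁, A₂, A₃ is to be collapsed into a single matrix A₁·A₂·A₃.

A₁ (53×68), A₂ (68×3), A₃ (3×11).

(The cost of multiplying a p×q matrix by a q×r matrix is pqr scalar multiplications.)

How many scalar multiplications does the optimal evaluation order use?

12561

Order (A₁·(A₂·A₃)): (A₂·A₃): 68×3 by 3×11 → 68×11, cost 68·3·11 = 2244; (A₁·(A₂·A₃)): 53×68 by 68×11 → 53×11, cost 53·68·11 = 39644; cumulative 41888. Total 41888.
Order ((A₁·A₂)·A₃): (A₁·A₂): 53×68 by 68×3 → 53×3, cost 53·68·3 = 10812; ((A₁·A₂)·A₃): 53×3 by 3×11 → 53×11, cost 53·3·11 = 1749; cumulative 12561. Total 12561.
Minimum: 12561.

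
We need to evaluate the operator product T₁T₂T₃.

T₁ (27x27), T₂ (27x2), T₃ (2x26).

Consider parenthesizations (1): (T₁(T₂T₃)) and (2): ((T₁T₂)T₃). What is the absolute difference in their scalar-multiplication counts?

17496

Order (1) = (T₁(T₂T₃)): (T₂T₃): 27×2 by 2×26 → 27×26, cost 27·2·26 = 1404; (T₁(T₂T₃)): 27×27 by 27×26 → 27×26, cost 27·27·26 = 18954; cumulative 20358. Total 20358.
Order (2) = ((T₁T₂)T₃): (T₁T₂): 27×27 by 27×2 → 27×2, cost 27·27·2 = 1458; ((T₁T₂)T₃): 27×2 by 2×26 → 27×26, cost 27·2·26 = 1404; cumulative 2862. Total 2862.
Difference: |20358 − 2862| = 17496.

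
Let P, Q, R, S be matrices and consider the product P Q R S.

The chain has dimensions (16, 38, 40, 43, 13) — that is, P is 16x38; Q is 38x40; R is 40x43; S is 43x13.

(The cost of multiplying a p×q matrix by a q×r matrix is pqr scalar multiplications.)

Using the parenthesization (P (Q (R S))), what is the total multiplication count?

(R S): 40×43 by 43×13 → 40×13, cost 40·43·13 = 22360
(Q (R S)): 38×40 by 40×13 → 38×13, cost 38·40·13 = 19760; cumulative 42120
(P (Q (R S))): 16×38 by 38×13 → 16×13, cost 16·38·13 = 7904; cumulative 50024
Total: 50024 scalar multiplications.

50024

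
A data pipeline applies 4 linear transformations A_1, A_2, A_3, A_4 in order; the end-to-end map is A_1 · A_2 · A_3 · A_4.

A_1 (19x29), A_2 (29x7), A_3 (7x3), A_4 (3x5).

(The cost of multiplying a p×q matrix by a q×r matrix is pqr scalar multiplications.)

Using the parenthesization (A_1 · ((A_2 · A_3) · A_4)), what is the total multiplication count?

(A_2 · A_3): 29×7 by 7×3 → 29×3, cost 29·7·3 = 609
((A_2 · A_3) · A_4): 29×3 by 3×5 → 29×5, cost 29·3·5 = 435; cumulative 1044
(A_1 · ((A_2 · A_3) · A_4)): 19×29 by 29×5 → 19×5, cost 19·29·5 = 2755; cumulative 3799
Total: 3799 scalar multiplications.

3799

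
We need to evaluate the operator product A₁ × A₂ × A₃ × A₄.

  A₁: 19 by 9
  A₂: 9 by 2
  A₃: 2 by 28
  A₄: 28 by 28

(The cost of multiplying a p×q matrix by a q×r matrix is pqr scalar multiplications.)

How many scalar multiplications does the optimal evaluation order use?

2974

Adjacent pairs: A₁A₂ = 19·9·2 = 342; A₂A₃ = 9·2·28 = 504; A₃A₄ = 2·28·28 = 1568.
Length 3: A₁..A₃: k=1: 0+504+19·9·28=5292; k=2: 342+0+19·2·28=1406 → min 1406 | A₂..A₄: k=2: 0+1568+9·2·28=2072; k=3: 504+0+9·28·28=7560 → min 2072.
Length 4: A₁..A₄: k=1: 0+2072+19·9·28=6860; k=2: 342+1568+19·2·28=2974; k=3: 1406+0+19·28·28=16302 → min 2974.
Optimal order: ((A₁ × A₂) × (A₃ × A₄)) with cost 2974.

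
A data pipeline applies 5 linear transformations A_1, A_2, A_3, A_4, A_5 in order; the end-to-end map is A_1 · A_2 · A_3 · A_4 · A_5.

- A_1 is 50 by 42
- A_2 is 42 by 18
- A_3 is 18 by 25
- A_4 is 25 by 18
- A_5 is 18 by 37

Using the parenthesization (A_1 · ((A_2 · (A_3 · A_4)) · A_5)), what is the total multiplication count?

127380

(A_3 · A_4): 18×25 by 25×18 → 18×18, cost 18·25·18 = 8100
(A_2 · (A_3 · A_4)): 42×18 by 18×18 → 42×18, cost 42·18·18 = 13608; cumulative 21708
((A_2 · (A_3 · A_4)) · A_5): 42×18 by 18×37 → 42×37, cost 42·18·37 = 27972; cumulative 49680
(A_1 · ((A_2 · (A_3 · A_4)) · A_5)): 50×42 by 42×37 → 50×37, cost 50·42·37 = 77700; cumulative 127380
Total: 127380 scalar multiplications.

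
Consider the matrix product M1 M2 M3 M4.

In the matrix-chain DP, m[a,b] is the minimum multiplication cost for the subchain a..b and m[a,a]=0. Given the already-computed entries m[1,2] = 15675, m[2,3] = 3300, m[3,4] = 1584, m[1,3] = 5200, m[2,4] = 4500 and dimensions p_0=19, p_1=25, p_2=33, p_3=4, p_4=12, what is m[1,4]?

m[1,4] = min over k∈[1,3] of m[1,k]+m[k+1,4]+p_{0}·p_k·p_{4}.
k=1: 0 + 4500 + 19·25·12 = 10200; k=2: 15675 + 1584 + 19·33·12 = 24783; k=3: 5200 + 0 + 19·4·12 = 6112.
Minimum: 6112 at k=3.

6112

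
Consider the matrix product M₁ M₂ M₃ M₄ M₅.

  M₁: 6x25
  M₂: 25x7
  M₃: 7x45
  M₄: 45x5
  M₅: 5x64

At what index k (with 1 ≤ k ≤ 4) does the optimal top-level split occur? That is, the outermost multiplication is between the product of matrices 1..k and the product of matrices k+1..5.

Adjacent pairs: M₁M₂ = 6·25·7 = 1050; M₂M₃ = 25·7·45 = 7875; M₃M₄ = 7·45·5 = 1575; M₄M₅ = 45·5·64 = 14400.
Length 3: M₁..M₃: k=1: 0+7875+6·25·45=14625; k=2: 1050+0+6·7·45=2940 → min 2940 | M₂..M₄: k=2: 0+1575+25·7·5=2450; k=3: 7875+0+25·45·5=13500 → min 2450 | M₃..M₅: k=3: 0+14400+7·45·64=34560; k=4: 1575+0+7·5·64=3815 → min 3815.
Length 4: M₁..M₄: k=1: 0+2450+6·25·5=3200; k=2: 1050+1575+6·7·5=2835; k=3: 2940+0+6·45·5=4290 → min 2835 | M₂..M₅: k=2: 0+3815+25·7·64=15015; k=3: 7875+14400+25·45·64=94275; k=4: 2450+0+25·5·64=10450 → min 10450.
Top-level splits: k=1: (M₁..M₁)·(M₂..M₅) → 0+10450+6·25·64 = 20050; k=2: (M₁..M₂)·(M₃..M₅) → 1050+3815+6·7·64 = 7553; k=3: (M₁..M₃)·(M₄..M₅) → 2940+14400+6·45·64 = 34620; k=4: (M₁..M₄)·(M₅..M₅) → 2835+0+6·5·64 = 4755.
Best split is after M₄, i.e. k = 4.

4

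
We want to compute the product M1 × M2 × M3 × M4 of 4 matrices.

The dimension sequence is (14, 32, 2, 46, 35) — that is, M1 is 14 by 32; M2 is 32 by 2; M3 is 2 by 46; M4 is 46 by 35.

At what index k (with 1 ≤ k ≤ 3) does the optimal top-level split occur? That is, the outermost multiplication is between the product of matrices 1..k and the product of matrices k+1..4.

Adjacent pairs: M1M2 = 14·32·2 = 896; M2M3 = 32·2·46 = 2944; M3M4 = 2·46·35 = 3220.
Length 3: M1..M3: k=1: 0+2944+14·32·46=23552; k=2: 896+0+14·2·46=2184 → min 2184 | M2..M4: k=2: 0+3220+32·2·35=5460; k=3: 2944+0+32·46·35=54464 → min 5460.
Top-level splits: k=1: (M1..M1)·(M2..M4) → 0+5460+14·32·35 = 21140; k=2: (M1..M2)·(M3..M4) → 896+3220+14·2·35 = 5096; k=3: (M1..M3)·(M4..M4) → 2184+0+14·46·35 = 24724.
Best split is after M2, i.e. k = 2.

2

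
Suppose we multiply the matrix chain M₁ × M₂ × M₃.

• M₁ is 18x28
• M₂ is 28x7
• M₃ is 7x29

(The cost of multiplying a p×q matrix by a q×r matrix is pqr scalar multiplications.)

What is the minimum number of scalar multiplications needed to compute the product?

7182

Order (M₁ × (M₂ × M₃)): (M₂ × M₃): 28×7 by 7×29 → 28×29, cost 28·7·29 = 5684; (M₁ × (M₂ × M₃)): 18×28 by 28×29 → 18×29, cost 18·28·29 = 14616; cumulative 20300. Total 20300.
Order ((M₁ × M₂) × M₃): (M₁ × M₂): 18×28 by 28×7 → 18×7, cost 18·28·7 = 3528; ((M₁ × M₂) × M₃): 18×7 by 7×29 → 18×29, cost 18·7·29 = 3654; cumulative 7182. Total 7182.
Minimum: 7182.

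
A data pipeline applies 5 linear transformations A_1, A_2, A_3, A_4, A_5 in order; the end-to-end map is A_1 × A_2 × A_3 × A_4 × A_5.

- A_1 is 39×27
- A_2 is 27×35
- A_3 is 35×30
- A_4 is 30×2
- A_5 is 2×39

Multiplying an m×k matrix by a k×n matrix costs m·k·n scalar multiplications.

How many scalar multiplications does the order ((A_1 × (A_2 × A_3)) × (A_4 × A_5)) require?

107910

(A_2 × A_3): 27×35 by 35×30 → 27×30, cost 27·35·30 = 28350
(A_1 × (A_2 × A_3)): 39×27 by 27×30 → 39×30, cost 39·27·30 = 31590; cumulative 59940
(A_4 × A_5): 30×2 by 2×39 → 30×39, cost 30·2·39 = 2340
((A_1 × (A_2 × A_3)) × (A_4 × A_5)): 39×30 by 30×39 → 39×39, cost 39·30·39 = 45630; cumulative 107910
Total: 107910 scalar multiplications.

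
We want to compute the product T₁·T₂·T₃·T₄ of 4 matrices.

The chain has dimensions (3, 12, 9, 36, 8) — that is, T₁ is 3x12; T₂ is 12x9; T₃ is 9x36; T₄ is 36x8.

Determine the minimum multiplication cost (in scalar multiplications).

2160

Adjacent pairs: T₁T₂ = 3·12·9 = 324; T₂T₃ = 12·9·36 = 3888; T₃T₄ = 9·36·8 = 2592.
Length 3: T₁..T₃: k=1: 0+3888+3·12·36=5184; k=2: 324+0+3·9·36=1296 → min 1296 | T₂..T₄: k=2: 0+2592+12·9·8=3456; k=3: 3888+0+12·36·8=7344 → min 3456.
Length 4: T₁..T₄: k=1: 0+3456+3·12·8=3744; k=2: 324+2592+3·9·8=3132; k=3: 1296+0+3·36·8=2160 → min 2160.
Optimal order: (((T₁·T₂)·T₃)·T₄) with cost 2160.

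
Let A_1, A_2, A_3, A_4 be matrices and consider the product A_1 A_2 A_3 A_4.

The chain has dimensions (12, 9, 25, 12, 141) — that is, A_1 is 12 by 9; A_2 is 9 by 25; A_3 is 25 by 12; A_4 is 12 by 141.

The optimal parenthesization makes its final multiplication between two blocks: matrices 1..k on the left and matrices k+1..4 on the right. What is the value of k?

3

Adjacent pairs: A_1A_2 = 12·9·25 = 2700; A_2A_3 = 9·25·12 = 2700; A_3A_4 = 25·12·141 = 42300.
Length 3: A_1..A_3: k=1: 0+2700+12·9·12=3996; k=2: 2700+0+12·25·12=6300 → min 3996 | A_2..A_4: k=2: 0+42300+9·25·141=74025; k=3: 2700+0+9·12·141=17928 → min 17928.
Top-level splits: k=1: (A_1..A_1)·(A_2..A_4) → 0+17928+12·9·141 = 33156; k=2: (A_1..A_2)·(A_3..A_4) → 2700+42300+12·25·141 = 87300; k=3: (A_1..A_3)·(A_4..A_4) → 3996+0+12·12·141 = 24300.
Best split is after A_3, i.e. k = 3.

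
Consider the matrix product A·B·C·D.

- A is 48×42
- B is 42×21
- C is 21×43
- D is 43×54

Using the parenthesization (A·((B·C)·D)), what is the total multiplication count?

(B·C): 42×21 by 21×43 → 42×43, cost 42·21·43 = 37926
((B·C)·D): 42×43 by 43×54 → 42×54, cost 42·43·54 = 97524; cumulative 135450
(A·((B·C)·D)): 48×42 by 42×54 → 48×54, cost 48·42·54 = 108864; cumulative 244314
Total: 244314 scalar multiplications.

244314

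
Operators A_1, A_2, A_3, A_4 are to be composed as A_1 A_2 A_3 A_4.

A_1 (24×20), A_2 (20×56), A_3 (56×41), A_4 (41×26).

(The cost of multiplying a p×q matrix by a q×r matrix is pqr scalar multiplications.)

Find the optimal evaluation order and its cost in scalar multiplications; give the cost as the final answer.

Adjacent pairs: A_1A_2 = 24·20·56 = 26880; A_2A_3 = 20·56·41 = 45920; A_3A_4 = 56·41·26 = 59696.
Length 3: A_1..A_3: k=1: 0+45920+24·20·41=65600; k=2: 26880+0+24·56·41=81984 → min 65600 | A_2..A_4: k=2: 0+59696+20·56·26=88816; k=3: 45920+0+20·41·26=67240 → min 67240.
Length 4: A_1..A_4: k=1: 0+67240+24·20·26=79720; k=2: 26880+59696+24·56·26=121520; k=3: 65600+0+24·41·26=91184 → min 79720.
Optimal parenthesization: (A_1 ((A_2 A_3) A_4)) with cost 79720.

79720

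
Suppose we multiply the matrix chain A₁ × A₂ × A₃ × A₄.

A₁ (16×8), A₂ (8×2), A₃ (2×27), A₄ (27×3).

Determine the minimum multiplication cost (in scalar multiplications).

514

Adjacent pairs: A₁A₂ = 16·8·2 = 256; A₂A₃ = 8·2·27 = 432; A₃A₄ = 2·27·3 = 162.
Length 3: A₁..A₃: k=1: 0+432+16·8·27=3888; k=2: 256+0+16·2·27=1120 → min 1120 | A₂..A₄: k=2: 0+162+8·2·3=210; k=3: 432+0+8·27·3=1080 → min 210.
Length 4: A₁..A₄: k=1: 0+210+16·8·3=594; k=2: 256+162+16·2·3=514; k=3: 1120+0+16·27·3=2416 → min 514.
Optimal order: ((A₁ × A₂) × (A₃ × A₄)) with cost 514.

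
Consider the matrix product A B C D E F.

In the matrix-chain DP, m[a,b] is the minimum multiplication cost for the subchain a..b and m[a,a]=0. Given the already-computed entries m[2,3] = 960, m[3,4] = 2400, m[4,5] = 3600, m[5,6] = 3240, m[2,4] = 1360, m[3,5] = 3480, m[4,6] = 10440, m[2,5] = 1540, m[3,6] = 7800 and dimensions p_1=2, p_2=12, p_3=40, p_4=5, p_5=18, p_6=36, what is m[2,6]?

m[2,6] = min over k∈[2,5] of m[2,k]+m[k+1,6]+p_{1}·p_k·p_{6}.
k=2: 0 + 7800 + 2·12·36 = 8664; k=3: 960 + 10440 + 2·40·36 = 14280; k=4: 1360 + 3240 + 2·5·36 = 4960; k=5: 1540 + 0 + 2·18·36 = 2836.
Minimum: 2836 at k=5.

2836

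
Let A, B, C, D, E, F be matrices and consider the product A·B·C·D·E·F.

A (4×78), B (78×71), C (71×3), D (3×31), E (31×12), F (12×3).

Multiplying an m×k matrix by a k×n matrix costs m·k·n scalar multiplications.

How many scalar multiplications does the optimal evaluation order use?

18810

Adjacent pairs: AB = 4·78·71 = 22152; BC = 78·71·3 = 16614; CD = 71·3·31 = 6603; DE = 3·31·12 = 1116; EF = 31·12·3 = 1116.
Length 3: A..C: k=1: 0+16614+4·78·3=17550; k=2: 22152+0+4·71·3=23004 → min 17550 | B..D: k=2: 0+6603+78·71·31=178281; k=3: 16614+0+78·3·31=23868 → min 23868 | C..E: k=3: 0+1116+71·3·12=3672; k=4: 6603+0+71·31·12=33015 → min 3672 | D..F: k=4: 0+1116+3·31·3=1395; k=5: 1116+0+3·12·3=1224 → min 1224.
Length 4: A..D: k=1: 0+23868+4·78·31=33540; k=2: 22152+6603+4·71·31=37559; k=3: 17550+0+4·3·31=17922 → min 17922 | B..E: k=2: 0+3672+78·71·12=70128; k=3: 16614+1116+78·3·12=20538; k=4: 23868+0+78·31·12=52884 → min 20538 | C..F: k=3: 0+1224+71·3·3=1863; k=4: 6603+1116+71·31·3=14322; k=5: 3672+0+71·12·3=6228 → min 1863.
Length 5: A..E: k=1: 0+20538+4·78·12=24282; k=2: 22152+3672+4·71·12=29232; k=3: 17550+1116+4·3·12=18810; k=4: 17922+0+4·31·12=19410 → min 18810 | B..F: k=2: 0+1863+78·71·3=18477; k=3: 16614+1224+78·3·3=18540; k=4: 23868+1116+78·31·3=32238; k=5: 20538+0+78·12·3=23346 → min 18477.
Length 6: A..F: k=1: 0+18477+4·78·3=19413; k=2: 22152+1863+4·71·3=24867; k=3: 17550+1224+4·3·3=18810; k=4: 17922+1116+4·31·3=19410; k=5: 18810+0+4·12·3=18954 → min 18810.
Optimal order: ((A·(B·C))·((D·E)·F)) with cost 18810.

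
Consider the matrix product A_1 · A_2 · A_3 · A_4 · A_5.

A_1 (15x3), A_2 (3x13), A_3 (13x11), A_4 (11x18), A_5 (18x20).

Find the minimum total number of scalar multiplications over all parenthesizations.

Adjacent pairs: A_1A_2 = 15·3·13 = 585; A_2A_3 = 3·13·11 = 429; A_3A_4 = 13·11·18 = 2574; A_4A_5 = 11·18·20 = 3960.
Length 3: A_1..A_3: k=1: 0+429+15·3·11=924; k=2: 585+0+15·13·11=2730 → min 924 | A_2..A_4: k=2: 0+2574+3·13·18=3276; k=3: 429+0+3·11·18=1023 → min 1023 | A_3..A_5: k=3: 0+3960+13·11·20=6820; k=4: 2574+0+13·18·20=7254 → min 6820.
Length 4: A_1..A_4: k=1: 0+1023+15·3·18=1833; k=2: 585+2574+15·13·18=6669; k=3: 924+0+15·11·18=3894 → min 1833 | A_2..A_5: k=2: 0+6820+3·13·20=7600; k=3: 429+3960+3·11·20=5049; k=4: 1023+0+3·18·20=2103 → min 2103.
Length 5: A_1..A_5: k=1: 0+2103+15·3·20=3003; k=2: 585+6820+15·13·20=11305; k=3: 924+3960+15·11·20=8184; k=4: 1833+0+15·18·20=7233 → min 3003.
Optimal order: (A_1 · (((A_2 · A_3) · A_4) · A_5)) with cost 3003.

3003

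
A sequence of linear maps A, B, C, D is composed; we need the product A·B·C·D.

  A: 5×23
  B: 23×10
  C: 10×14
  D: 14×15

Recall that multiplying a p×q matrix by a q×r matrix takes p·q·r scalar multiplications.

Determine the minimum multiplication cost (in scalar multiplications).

2900

Adjacent pairs: AB = 5·23·10 = 1150; BC = 23·10·14 = 3220; CD = 10·14·15 = 2100.
Length 3: A..C: k=1: 0+3220+5·23·14=4830; k=2: 1150+0+5·10·14=1850 → min 1850 | B..D: k=2: 0+2100+23·10·15=5550; k=3: 3220+0+23·14·15=8050 → min 5550.
Length 4: A..D: k=1: 0+5550+5·23·15=7275; k=2: 1150+2100+5·10·15=4000; k=3: 1850+0+5·14·15=2900 → min 2900.
Optimal order: (((A·B)·C)·D) with cost 2900.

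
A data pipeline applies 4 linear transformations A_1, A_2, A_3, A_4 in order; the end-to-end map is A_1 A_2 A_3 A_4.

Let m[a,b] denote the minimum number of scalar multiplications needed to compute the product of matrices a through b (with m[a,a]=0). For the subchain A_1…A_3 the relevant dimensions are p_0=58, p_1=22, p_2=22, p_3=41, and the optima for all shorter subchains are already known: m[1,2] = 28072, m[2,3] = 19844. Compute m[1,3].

m[1,3] = min over k∈[1,2] of m[1,k]+m[k+1,3]+p_{0}·p_k·p_{3}.
k=1: 0 + 19844 + 58·22·41 = 72160; k=2: 28072 + 0 + 58·22·41 = 80388.
Minimum: 72160 at k=1.

72160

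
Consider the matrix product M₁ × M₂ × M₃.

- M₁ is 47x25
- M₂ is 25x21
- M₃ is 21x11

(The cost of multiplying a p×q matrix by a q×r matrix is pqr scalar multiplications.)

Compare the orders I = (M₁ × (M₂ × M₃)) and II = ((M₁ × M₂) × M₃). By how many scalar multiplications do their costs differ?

16832

Order I = (M₁ × (M₂ × M₃)): (M₂ × M₃): 25×21 by 21×11 → 25×11, cost 25·21·11 = 5775; (M₁ × (M₂ × M₃)): 47×25 by 25×11 → 47×11, cost 47·25·11 = 12925; cumulative 18700. Total 18700.
Order II = ((M₁ × M₂) × M₃): (M₁ × M₂): 47×25 by 25×21 → 47×21, cost 47·25·21 = 24675; ((M₁ × M₂) × M₃): 47×21 by 21×11 → 47×11, cost 47·21·11 = 10857; cumulative 35532. Total 35532.
Difference: |18700 − 35532| = 16832.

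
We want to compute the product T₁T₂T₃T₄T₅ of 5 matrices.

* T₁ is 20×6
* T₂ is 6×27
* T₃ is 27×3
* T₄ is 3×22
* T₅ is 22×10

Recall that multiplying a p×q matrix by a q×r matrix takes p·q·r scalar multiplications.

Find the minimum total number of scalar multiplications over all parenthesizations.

Adjacent pairs: T₁T₂ = 20·6·27 = 3240; T₂T₃ = 6·27·3 = 486; T₃T₄ = 27·3·22 = 1782; T₄T₅ = 3·22·10 = 660.
Length 3: T₁..T₃: k=1: 0+486+20·6·3=846; k=2: 3240+0+20·27·3=4860 → min 846 | T₂..T₄: k=2: 0+1782+6·27·22=5346; k=3: 486+0+6·3·22=882 → min 882 | T₃..T₅: k=3: 0+660+27·3·10=1470; k=4: 1782+0+27·22·10=7722 → min 1470.
Length 4: T₁..T₄: k=1: 0+882+20·6·22=3522; k=2: 3240+1782+20·27·22=16902; k=3: 846+0+20·3·22=2166 → min 2166 | T₂..T₅: k=2: 0+1470+6·27·10=3090; k=3: 486+660+6·3·10=1326; k=4: 882+0+6·22·10=2202 → min 1326.
Length 5: T₁..T₅: k=1: 0+1326+20·6·10=2526; k=2: 3240+1470+20·27·10=10110; k=3: 846+660+20·3·10=2106; k=4: 2166+0+20·22·10=6566 → min 2106.
Optimal order: ((T₁(T₂T₃))(T₄T₅)) with cost 2106.

2106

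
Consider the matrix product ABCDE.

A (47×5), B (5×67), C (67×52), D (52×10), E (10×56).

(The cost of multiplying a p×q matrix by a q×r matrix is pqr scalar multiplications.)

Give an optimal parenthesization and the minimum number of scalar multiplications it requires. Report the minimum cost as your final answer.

Adjacent pairs: AB = 47·5·67 = 15745; BC = 5·67·52 = 17420; CD = 67·52·10 = 34840; DE = 52·10·56 = 29120.
Length 3: A..C: k=1: 0+17420+47·5·52=29640; k=2: 15745+0+47·67·52=179493 → min 29640 | B..D: k=2: 0+34840+5·67·10=38190; k=3: 17420+0+5·52·10=20020 → min 20020 | C..E: k=3: 0+29120+67·52·56=224224; k=4: 34840+0+67·10·56=72360 → min 72360.
Length 4: A..D: k=1: 0+20020+47·5·10=22370; k=2: 15745+34840+47·67·10=82075; k=3: 29640+0+47·52·10=54080 → min 22370 | B..E: k=2: 0+72360+5·67·56=91120; k=3: 17420+29120+5·52·56=61100; k=4: 20020+0+5·10·56=22820 → min 22820.
Length 5: A..E: k=1: 0+22820+47·5·56=35980; k=2: 15745+72360+47·67·56=264449; k=3: 29640+29120+47·52·56=195624; k=4: 22370+0+47·10·56=48690 → min 35980.
Optimal parenthesization: (A(((BC)D)E)) with cost 35980.

35980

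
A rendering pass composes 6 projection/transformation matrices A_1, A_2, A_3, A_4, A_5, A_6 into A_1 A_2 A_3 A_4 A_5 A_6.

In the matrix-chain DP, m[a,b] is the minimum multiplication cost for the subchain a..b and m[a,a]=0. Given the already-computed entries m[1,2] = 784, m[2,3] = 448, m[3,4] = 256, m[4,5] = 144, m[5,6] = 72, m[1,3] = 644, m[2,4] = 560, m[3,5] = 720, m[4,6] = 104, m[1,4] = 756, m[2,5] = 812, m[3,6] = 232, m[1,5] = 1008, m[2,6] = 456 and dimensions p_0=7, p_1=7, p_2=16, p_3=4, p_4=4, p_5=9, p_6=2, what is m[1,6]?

m[1,6] = min over k∈[1,5] of m[1,k]+m[k+1,6]+p_{0}·p_k·p_{6}.
k=1: 0 + 456 + 7·7·2 = 554; k=2: 784 + 232 + 7·16·2 = 1240; k=3: 644 + 104 + 7·4·2 = 804; k=4: 756 + 72 + 7·4·2 = 884; k=5: 1008 + 0 + 7·9·2 = 1134.
Minimum: 554 at k=1.

554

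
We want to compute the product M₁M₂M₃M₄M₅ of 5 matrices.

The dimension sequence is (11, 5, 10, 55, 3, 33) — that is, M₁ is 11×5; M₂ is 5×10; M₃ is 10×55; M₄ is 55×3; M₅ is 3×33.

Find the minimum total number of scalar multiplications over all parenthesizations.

Adjacent pairs: M₁M₂ = 11·5·10 = 550; M₂M₃ = 5·10·55 = 2750; M₃M₄ = 10·55·3 = 1650; M₄M₅ = 55·3·33 = 5445.
Length 3: M₁..M₃: k=1: 0+2750+11·5·55=5775; k=2: 550+0+11·10·55=6600 → min 5775 | M₂..M₄: k=2: 0+1650+5·10·3=1800; k=3: 2750+0+5·55·3=3575 → min 1800 | M₃..M₅: k=3: 0+5445+10·55·33=23595; k=4: 1650+0+10·3·33=2640 → min 2640.
Length 4: M₁..M₄: k=1: 0+1800+11·5·3=1965; k=2: 550+1650+11·10·3=2530; k=3: 5775+0+11·55·3=7590 → min 1965 | M₂..M₅: k=2: 0+2640+5·10·33=4290; k=3: 2750+5445+5·55·33=17270; k=4: 1800+0+5·3·33=2295 → min 2295.
Length 5: M₁..M₅: k=1: 0+2295+11·5·33=4110; k=2: 550+2640+11·10·33=6820; k=3: 5775+5445+11·55·33=31185; k=4: 1965+0+11·3·33=3054 → min 3054.
Optimal order: ((M₁(M₂(M₃M₄)))M₅) with cost 3054.

3054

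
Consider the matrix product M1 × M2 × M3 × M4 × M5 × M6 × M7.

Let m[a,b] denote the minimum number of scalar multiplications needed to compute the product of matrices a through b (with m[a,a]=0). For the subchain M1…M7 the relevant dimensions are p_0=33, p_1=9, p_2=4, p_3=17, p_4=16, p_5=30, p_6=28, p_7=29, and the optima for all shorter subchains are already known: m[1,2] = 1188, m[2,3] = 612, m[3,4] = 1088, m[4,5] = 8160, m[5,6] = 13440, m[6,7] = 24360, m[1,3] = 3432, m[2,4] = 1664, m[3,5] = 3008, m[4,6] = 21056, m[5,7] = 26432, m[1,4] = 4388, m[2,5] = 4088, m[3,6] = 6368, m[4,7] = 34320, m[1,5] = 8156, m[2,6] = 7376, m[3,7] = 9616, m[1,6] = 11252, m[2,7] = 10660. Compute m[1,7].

m[1,7] = min over k∈[1,6] of m[1,k]+m[k+1,7]+p_{0}·p_k·p_{7}.
k=1: 0 + 10660 + 33·9·29 = 19273; k=2: 1188 + 9616 + 33·4·29 = 14632; k=3: 3432 + 34320 + 33·17·29 = 54021; k=4: 4388 + 26432 + 33·16·29 = 46132; k=5: 8156 + 24360 + 33·30·29 = 61226; k=6: 11252 + 0 + 33·28·29 = 38048.
Minimum: 14632 at k=2.

14632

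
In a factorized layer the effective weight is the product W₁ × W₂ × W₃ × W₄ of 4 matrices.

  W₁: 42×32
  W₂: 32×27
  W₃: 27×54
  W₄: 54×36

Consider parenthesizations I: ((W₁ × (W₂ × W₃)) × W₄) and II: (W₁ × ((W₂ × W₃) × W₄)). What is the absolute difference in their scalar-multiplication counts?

43632

Order I = ((W₁ × (W₂ × W₃)) × W₄): (W₂ × W₃): 32×27 by 27×54 → 32×54, cost 32·27·54 = 46656; (W₁ × (W₂ × W₃)): 42×32 by 32×54 → 42×54, cost 42·32·54 = 72576; cumulative 119232; ((W₁ × (W₂ × W₃)) × W₄): 42×54 by 54×36 → 42×36, cost 42·54·36 = 81648; cumulative 200880. Total 200880.
Order II = (W₁ × ((W₂ × W₃) × W₄)): (W₂ × W₃): 32×27 by 27×54 → 32×54, cost 32·27·54 = 46656; ((W₂ × W₃) × W₄): 32×54 by 54×36 → 32×36, cost 32·54·36 = 62208; cumulative 108864; (W₁ × ((W₂ × W₃) × W₄)): 42×32 by 32×36 → 42×36, cost 42·32·36 = 48384; cumulative 157248. Total 157248.
Difference: |200880 − 157248| = 43632.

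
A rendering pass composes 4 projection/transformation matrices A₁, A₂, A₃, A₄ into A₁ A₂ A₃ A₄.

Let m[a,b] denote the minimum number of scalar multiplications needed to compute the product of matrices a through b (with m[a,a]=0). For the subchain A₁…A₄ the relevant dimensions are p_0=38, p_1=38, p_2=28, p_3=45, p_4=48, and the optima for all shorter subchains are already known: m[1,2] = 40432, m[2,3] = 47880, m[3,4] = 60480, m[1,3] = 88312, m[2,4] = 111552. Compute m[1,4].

m[1,4] = min over k∈[1,3] of m[1,k]+m[k+1,4]+p_{0}·p_k·p_{4}.
k=1: 0 + 111552 + 38·38·48 = 180864; k=2: 40432 + 60480 + 38·28·48 = 151984; k=3: 88312 + 0 + 38·45·48 = 170392.
Minimum: 151984 at k=2.

151984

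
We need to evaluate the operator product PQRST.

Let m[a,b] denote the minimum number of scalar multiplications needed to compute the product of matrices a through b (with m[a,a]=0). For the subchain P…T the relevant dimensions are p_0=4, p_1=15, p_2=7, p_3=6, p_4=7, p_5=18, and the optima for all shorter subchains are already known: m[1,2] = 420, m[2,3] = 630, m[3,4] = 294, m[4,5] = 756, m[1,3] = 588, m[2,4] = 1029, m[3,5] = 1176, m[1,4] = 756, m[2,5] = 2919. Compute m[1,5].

1260

m[1,5] = min over k∈[1,4] of m[1,k]+m[k+1,5]+p_{0}·p_k·p_{5}.
k=1: 0 + 2919 + 4·15·18 = 3999; k=2: 420 + 1176 + 4·7·18 = 2100; k=3: 588 + 756 + 4·6·18 = 1776; k=4: 756 + 0 + 4·7·18 = 1260.
Minimum: 1260 at k=4.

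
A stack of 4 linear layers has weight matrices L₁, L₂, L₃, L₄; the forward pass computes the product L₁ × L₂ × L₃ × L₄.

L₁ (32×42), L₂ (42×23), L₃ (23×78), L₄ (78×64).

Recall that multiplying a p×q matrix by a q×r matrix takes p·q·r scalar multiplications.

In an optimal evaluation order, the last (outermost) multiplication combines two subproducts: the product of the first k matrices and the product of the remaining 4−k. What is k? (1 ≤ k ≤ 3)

2

Adjacent pairs: L₁L₂ = 32·42·23 = 30912; L₂L₃ = 42·23·78 = 75348; L₃L₄ = 23·78·64 = 114816.
Length 3: L₁..L₃: k=1: 0+75348+32·42·78=180180; k=2: 30912+0+32·23·78=88320 → min 88320 | L₂..L₄: k=2: 0+114816+42·23·64=176640; k=3: 75348+0+42·78·64=285012 → min 176640.
Top-level splits: k=1: (L₁..L₁)·(L₂..L₄) → 0+176640+32·42·64 = 262656; k=2: (L₁..L₂)·(L₃..L₄) → 30912+114816+32·23·64 = 192832; k=3: (L₁..L₃)·(L₄..L₄) → 88320+0+32·78·64 = 248064.
Best split is after L₂, i.e. k = 2.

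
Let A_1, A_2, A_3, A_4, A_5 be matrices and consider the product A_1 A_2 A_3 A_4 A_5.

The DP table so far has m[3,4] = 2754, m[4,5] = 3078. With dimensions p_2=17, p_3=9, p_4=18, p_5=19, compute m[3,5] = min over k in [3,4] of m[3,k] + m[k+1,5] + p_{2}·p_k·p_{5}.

5985

m[3,5] = min over k∈[3,4] of m[3,k]+m[k+1,5]+p_{2}·p_k·p_{5}.
k=3: 0 + 3078 + 17·9·19 = 5985; k=4: 2754 + 0 + 17·18·19 = 8568.
Minimum: 5985 at k=3.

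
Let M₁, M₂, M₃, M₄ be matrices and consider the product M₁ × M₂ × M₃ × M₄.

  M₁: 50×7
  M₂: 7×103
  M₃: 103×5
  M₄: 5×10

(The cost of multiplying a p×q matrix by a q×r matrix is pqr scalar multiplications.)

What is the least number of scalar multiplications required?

7455

Adjacent pairs: M₁M₂ = 50·7·103 = 36050; M₂M₃ = 7·103·5 = 3605; M₃M₄ = 103·5·10 = 5150.
Length 3: M₁..M₃: k=1: 0+3605+50·7·5=5355; k=2: 36050+0+50·103·5=61800 → min 5355 | M₂..M₄: k=2: 0+5150+7·103·10=12360; k=3: 3605+0+7·5·10=3955 → min 3955.
Length 4: M₁..M₄: k=1: 0+3955+50·7·10=7455; k=2: 36050+5150+50·103·10=92700; k=3: 5355+0+50·5·10=7855 → min 7455.
Optimal order: (M₁ × ((M₂ × M₃) × M₄)) with cost 7455.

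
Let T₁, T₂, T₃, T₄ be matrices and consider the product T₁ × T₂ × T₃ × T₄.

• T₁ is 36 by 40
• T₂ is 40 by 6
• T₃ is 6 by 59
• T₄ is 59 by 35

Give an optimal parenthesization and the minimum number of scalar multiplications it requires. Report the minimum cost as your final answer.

28590

Adjacent pairs: T₁T₂ = 36·40·6 = 8640; T₂T₃ = 40·6·59 = 14160; T₃T₄ = 6·59·35 = 12390.
Length 3: T₁..T₃: k=1: 0+14160+36·40·59=99120; k=2: 8640+0+36·6·59=21384 → min 21384 | T₂..T₄: k=2: 0+12390+40·6·35=20790; k=3: 14160+0+40·59·35=96760 → min 20790.
Length 4: T₁..T₄: k=1: 0+20790+36·40·35=71190; k=2: 8640+12390+36·6·35=28590; k=3: 21384+0+36·59·35=95724 → min 28590.
Optimal parenthesization: ((T₁ × T₂) × (T₃ × T₄)) with cost 28590.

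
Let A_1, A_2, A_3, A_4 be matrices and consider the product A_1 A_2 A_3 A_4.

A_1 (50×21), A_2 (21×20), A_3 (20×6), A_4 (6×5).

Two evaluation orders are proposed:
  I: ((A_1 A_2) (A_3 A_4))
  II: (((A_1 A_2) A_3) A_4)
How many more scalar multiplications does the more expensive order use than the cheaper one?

Order I = ((A_1 A_2) (A_3 A_4)): (A_1 A_2): 50×21 by 21×20 → 50×20, cost 50·21·20 = 21000; (A_3 A_4): 20×6 by 6×5 → 20×5, cost 20·6·5 = 600; ((A_1 A_2) (A_3 A_4)): 50×20 by 20×5 → 50×5, cost 50·20·5 = 5000; cumulative 26600. Total 26600.
Order II = (((A_1 A_2) A_3) A_4): (A_1 A_2): 50×21 by 21×20 → 50×20, cost 50·21·20 = 21000; ((A_1 A_2) A_3): 50×20 by 20×6 → 50×6, cost 50·20·6 = 6000; cumulative 27000; (((A_1 A_2) A_3) A_4): 50×6 by 6×5 → 50×5, cost 50·6·5 = 1500; cumulative 28500. Total 28500.
Difference: |26600 − 28500| = 1900.

1900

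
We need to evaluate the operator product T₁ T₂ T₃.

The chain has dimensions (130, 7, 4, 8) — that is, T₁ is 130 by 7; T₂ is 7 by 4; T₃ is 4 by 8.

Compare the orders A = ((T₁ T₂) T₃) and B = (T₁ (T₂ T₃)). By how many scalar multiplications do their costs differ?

Order A = ((T₁ T₂) T₃): (T₁ T₂): 130×7 by 7×4 → 130×4, cost 130·7·4 = 3640; ((T₁ T₂) T₃): 130×4 by 4×8 → 130×8, cost 130·4·8 = 4160; cumulative 7800. Total 7800.
Order B = (T₁ (T₂ T₃)): (T₂ T₃): 7×4 by 4×8 → 7×8, cost 7·4·8 = 224; (T₁ (T₂ T₃)): 130×7 by 7×8 → 130×8, cost 130·7·8 = 7280; cumulative 7504. Total 7504.
Difference: |7800 − 7504| = 296.

296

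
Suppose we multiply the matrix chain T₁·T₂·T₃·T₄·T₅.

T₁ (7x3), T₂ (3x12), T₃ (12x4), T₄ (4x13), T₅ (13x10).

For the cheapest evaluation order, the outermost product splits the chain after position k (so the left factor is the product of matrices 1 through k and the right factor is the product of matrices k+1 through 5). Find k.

Adjacent pairs: T₁T₂ = 7·3·12 = 252; T₂T₃ = 3·12·4 = 144; T₃T₄ = 12·4·13 = 624; T₄T₅ = 4·13·10 = 520.
Length 3: T₁..T₃: k=1: 0+144+7·3·4=228; k=2: 252+0+7·12·4=588 → min 228 | T₂..T₄: k=2: 0+624+3·12·13=1092; k=3: 144+0+3·4·13=300 → min 300 | T₃..T₅: k=3: 0+520+12·4·10=1000; k=4: 624+0+12·13·10=2184 → min 1000.
Length 4: T₁..T₄: k=1: 0+300+7·3·13=573; k=2: 252+624+7·12·13=1968; k=3: 228+0+7·4·13=592 → min 573 | T₂..T₅: k=2: 0+1000+3·12·10=1360; k=3: 144+520+3·4·10=784; k=4: 300+0+3·13·10=690 → min 690.
Top-level splits: k=1: (T₁..T₁)·(T₂..T₅) → 0+690+7·3·10 = 900; k=2: (T₁..T₂)·(T₃..T₅) → 252+1000+7·12·10 = 2092; k=3: (T₁..T₃)·(T₄..T₅) → 228+520+7·4·10 = 1028; k=4: (T₁..T₄)·(T₅..T₅) → 573+0+7·13·10 = 1483.
Best split is after T₁, i.e. k = 1.

1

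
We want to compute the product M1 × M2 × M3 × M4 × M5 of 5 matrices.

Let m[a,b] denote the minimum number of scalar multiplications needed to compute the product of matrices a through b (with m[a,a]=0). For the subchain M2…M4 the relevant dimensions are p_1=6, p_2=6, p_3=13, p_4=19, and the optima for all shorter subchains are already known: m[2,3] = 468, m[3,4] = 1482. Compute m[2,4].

m[2,4] = min over k∈[2,3] of m[2,k]+m[k+1,4]+p_{1}·p_k·p_{4}.
k=2: 0 + 1482 + 6·6·19 = 2166; k=3: 468 + 0 + 6·13·19 = 1950.
Minimum: 1950 at k=3.

1950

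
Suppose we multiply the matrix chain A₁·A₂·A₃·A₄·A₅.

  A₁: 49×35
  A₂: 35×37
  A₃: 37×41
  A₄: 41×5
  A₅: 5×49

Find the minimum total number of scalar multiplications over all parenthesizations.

Adjacent pairs: A₁A₂ = 49·35·37 = 63455; A₂A₃ = 35·37·41 = 53095; A₃A₄ = 37·41·5 = 7585; A₄A₅ = 41·5·49 = 10045.
Length 3: A₁..A₃: k=1: 0+53095+49·35·41=123410; k=2: 63455+0+49·37·41=137788 → min 123410 | A₂..A₄: k=2: 0+7585+35·37·5=14060; k=3: 53095+0+35·41·5=60270 → min 14060 | A₃..A₅: k=3: 0+10045+37·41·49=84378; k=4: 7585+0+37·5·49=16650 → min 16650.
Length 4: A₁..A₄: k=1: 0+14060+49·35·5=22635; k=2: 63455+7585+49·37·5=80105; k=3: 123410+0+49·41·5=133455 → min 22635 | A₂..A₅: k=2: 0+16650+35·37·49=80105; k=3: 53095+10045+35·41·49=133455; k=4: 14060+0+35·5·49=22635 → min 22635.
Length 5: A₁..A₅: k=1: 0+22635+49·35·49=106670; k=2: 63455+16650+49·37·49=168942; k=3: 123410+10045+49·41·49=231896; k=4: 22635+0+49·5·49=34640 → min 34640.
Optimal order: ((A₁·(A₂·(A₃·A₄)))·A₅) with cost 34640.

34640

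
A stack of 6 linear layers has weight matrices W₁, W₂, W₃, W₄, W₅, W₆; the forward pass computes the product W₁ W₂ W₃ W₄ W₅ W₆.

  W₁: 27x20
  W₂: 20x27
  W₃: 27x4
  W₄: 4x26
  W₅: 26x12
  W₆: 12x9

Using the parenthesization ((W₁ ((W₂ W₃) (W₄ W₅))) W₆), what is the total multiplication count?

(W₂ W₃): 20×27 by 27×4 → 20×4, cost 20·27·4 = 2160
(W₄ W₅): 4×26 by 26×12 → 4×12, cost 4·26·12 = 1248
((W₂ W₃) (W₄ W₅)): 20×4 by 4×12 → 20×12, cost 20·4·12 = 960; cumulative 4368
(W₁ ((W₂ W₃) (W₄ W₅))): 27×20 by 20×12 → 27×12, cost 27·20·12 = 6480; cumulative 10848
((W₁ ((W₂ W₃) (W₄ W₅))) W₆): 27×12 by 12×9 → 27×9, cost 27·12·9 = 2916; cumulative 13764
Total: 13764 scalar multiplications.

13764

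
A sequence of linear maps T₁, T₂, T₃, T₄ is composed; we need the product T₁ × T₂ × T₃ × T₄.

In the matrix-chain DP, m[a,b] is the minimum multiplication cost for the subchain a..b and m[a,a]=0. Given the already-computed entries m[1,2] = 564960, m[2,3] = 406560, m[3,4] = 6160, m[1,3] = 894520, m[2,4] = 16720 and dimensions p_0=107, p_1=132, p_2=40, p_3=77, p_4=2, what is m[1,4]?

m[1,4] = min over k∈[1,3] of m[1,k]+m[k+1,4]+p_{0}·p_k·p_{4}.
k=1: 0 + 16720 + 107·132·2 = 44968; k=2: 564960 + 6160 + 107·40·2 = 579680; k=3: 894520 + 0 + 107·77·2 = 910998.
Minimum: 44968 at k=1.

44968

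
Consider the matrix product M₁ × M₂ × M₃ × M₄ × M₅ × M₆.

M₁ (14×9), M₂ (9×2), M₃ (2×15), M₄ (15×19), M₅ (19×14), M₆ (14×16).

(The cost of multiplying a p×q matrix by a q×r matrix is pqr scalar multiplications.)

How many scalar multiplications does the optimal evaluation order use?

Adjacent pairs: M₁M₂ = 14·9·2 = 252; M₂M₃ = 9·2·15 = 270; M₃M₄ = 2·15·19 = 570; M₄M₅ = 15·19·14 = 3990; M₅M₆ = 19·14·16 = 4256.
Length 3: M₁..M₃: k=1: 0+270+14·9·15=2160; k=2: 252+0+14·2·15=672 → min 672 | M₂..M₄: k=2: 0+570+9·2·19=912; k=3: 270+0+9·15·19=2835 → min 912 | M₃..M₅: k=3: 0+3990+2·15·14=4410; k=4: 570+0+2·19·14=1102 → min 1102 | M₄..M₆: k=4: 0+4256+15·19·16=8816; k=5: 3990+0+15·14·16=7350 → min 7350.
Length 4: M₁..M₄: k=1: 0+912+14·9·19=3306; k=2: 252+570+14·2·19=1354; k=3: 672+0+14·15·19=4662 → min 1354 | M₂..M₅: k=2: 0+1102+9·2·14=1354; k=3: 270+3990+9·15·14=6150; k=4: 912+0+9·19·14=3306 → min 1354 | M₃..M₆: k=3: 0+7350+2·15·16=7830; k=4: 570+4256+2·19·16=5434; k=5: 1102+0+2·14·16=1550 → min 1550.
Length 5: M₁..M₅: k=1: 0+1354+14·9·14=3118; k=2: 252+1102+14·2·14=1746; k=3: 672+3990+14·15·14=7602; k=4: 1354+0+14·19·14=5078 → min 1746 | M₂..M₆: k=2: 0+1550+9·2·16=1838; k=3: 270+7350+9·15·16=9780; k=4: 912+4256+9·19·16=7904; k=5: 1354+0+9·14·16=3370 → min 1838.
Length 6: M₁..M₆: k=1: 0+1838+14·9·16=3854; k=2: 252+1550+14·2·16=2250; k=3: 672+7350+14·15·16=11382; k=4: 1354+4256+14·19·16=9866; k=5: 1746+0+14·14·16=4882 → min 2250.
Optimal order: ((M₁ × M₂) × (((M₃ × M₄) × M₅) × M₆)) with cost 2250.

2250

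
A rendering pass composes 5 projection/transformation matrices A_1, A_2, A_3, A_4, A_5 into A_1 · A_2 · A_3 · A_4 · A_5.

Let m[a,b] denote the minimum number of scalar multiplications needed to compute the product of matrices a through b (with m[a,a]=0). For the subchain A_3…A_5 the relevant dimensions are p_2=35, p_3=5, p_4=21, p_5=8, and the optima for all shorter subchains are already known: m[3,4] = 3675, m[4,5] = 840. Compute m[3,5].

2240

m[3,5] = min over k∈[3,4] of m[3,k]+m[k+1,5]+p_{2}·p_k·p_{5}.
k=3: 0 + 840 + 35·5·8 = 2240; k=4: 3675 + 0 + 35·21·8 = 9555.
Minimum: 2240 at k=3.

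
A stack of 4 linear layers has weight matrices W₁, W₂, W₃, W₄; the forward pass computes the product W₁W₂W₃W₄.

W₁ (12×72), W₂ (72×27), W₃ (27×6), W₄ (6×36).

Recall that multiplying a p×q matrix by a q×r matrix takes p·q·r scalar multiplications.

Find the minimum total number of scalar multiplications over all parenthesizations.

Adjacent pairs: W₁W₂ = 12·72·27 = 23328; W₂W₃ = 72·27·6 = 11664; W₃W₄ = 27·6·36 = 5832.
Length 3: W₁..W₃: k=1: 0+11664+12·72·6=16848; k=2: 23328+0+12·27·6=25272 → min 16848 | W₂..W₄: k=2: 0+5832+72·27·36=75816; k=3: 11664+0+72·6·36=27216 → min 27216.
Length 4: W₁..W₄: k=1: 0+27216+12·72·36=58320; k=2: 23328+5832+12·27·36=40824; k=3: 16848+0+12·6·36=19440 → min 19440.
Optimal order: ((W₁(W₂W₃))W₄) with cost 19440.

19440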